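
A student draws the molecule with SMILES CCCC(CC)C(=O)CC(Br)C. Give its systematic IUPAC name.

2-bromo-5-ethyloctan-4-one

The longest carbon chain that includes the carbonyl has 8 carbons, so the parent hydride is octane.
The highest-priority functional group is a ketone (C=O on an internal carbon), so the name ends in -one.
Number the chain so that numbering from this end puts the carbonyl group at C-4 rather than C-5.
This places the carbonyl at C-4; a bromo group at C-2; an ethyl group at C-5.
Prefixes are listed alphabetically: bromo, ethyl.
Putting it together: 2-bromo-5-ethyloctan-4-one.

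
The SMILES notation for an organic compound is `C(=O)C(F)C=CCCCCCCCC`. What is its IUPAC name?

2-fluorododec-3-enal

The longest carbon chain that includes the –CHO group and the multiple bond has 12 carbons, so the parent hydride is dodecane.
An aldehyde (terminal –CHO) is the principal characteristic group, giving the suffix -al.
There is one C=C double bond, indicated by the ending -ene.
The numbering direction is chosen so that the aldehyde carbon is C-1 by definition.
With this numbering: the double bond between C-3 and C-4; a fluoro group at C-2.
Putting it together: 2-fluorododec-3-enal.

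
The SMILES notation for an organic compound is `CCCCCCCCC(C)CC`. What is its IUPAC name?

3-methylundecane

The longest carbon chain is 11 atoms: the parent is undecane.
The numbering direction is chosen so that the substituent locant set {3} is lower than {9} at the first point of difference.
That gives a methyl group at C-3.
The name is 3-methylundecane.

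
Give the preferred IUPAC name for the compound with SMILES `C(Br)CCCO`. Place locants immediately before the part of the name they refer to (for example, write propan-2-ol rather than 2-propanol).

The longest chain bearing the –OH group is 4 carbons long (butane).
The highest-priority functional group is an alcohol (–OH), so the name ends in -ol.
Choose the numbering such that numbering from this end puts the hydroxyl group at C-1 rather than C-4.
With this numbering: the hydroxyl at C-1; a bromo group at C-4.
Putting it together: 4-bromobutan-1-ol.

4-bromobutan-1-ol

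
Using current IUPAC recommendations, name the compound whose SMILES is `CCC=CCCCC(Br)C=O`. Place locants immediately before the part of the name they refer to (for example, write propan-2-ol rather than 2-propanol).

2-bromonon-6-enal

The longest chain bearing the –CHO group and the multiple bond is 9 carbons long (nonane).
The highest-priority functional group is an aldehyde (terminal –CHO), so the name ends in -al.
There is one C=C double bond, indicated by the ending -ene.
Choose the numbering such that the aldehyde carbon is C-1 by definition.
This places the double bond between C-6 and C-7; a bromo group at C-2.
Assembling the pieces gives 2-bromonon-6-enal.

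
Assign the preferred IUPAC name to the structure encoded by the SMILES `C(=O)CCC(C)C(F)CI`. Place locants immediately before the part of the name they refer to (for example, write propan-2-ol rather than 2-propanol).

5-fluoro-6-iodo-4-methylhexanal

Counting along the main chain through the –CHO group gives 6 carbons: the parent is hexane.
An aldehyde (terminal –CHO) is the principal characteristic group, giving the suffix -al.
Number the chain so that the aldehyde carbon is C-1 by definition.
With this numbering: a fluoro group at C-5; an iodo group at C-6; a methyl group at C-4.
The substituents are ordered alphabetically, ignoring any di-/tri- multipliers.
The name is 5-fluoro-6-iodo-4-methylhexanal.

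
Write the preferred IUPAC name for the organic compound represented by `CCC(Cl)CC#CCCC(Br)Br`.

1,1-dibromo-7-chloronon-4-yne

The longest chain bearing the multiple bond is 9 carbons long (nonane).
There is one C≡C triple bond, indicated by the ending -yne.
The numbering direction is chosen so that numbering from this end puts the triple bond at C-4 rather than C-5.
That gives the triple bond between C-4 and C-5; two bromo groups at C-1; a chloro group at C-7.
Substituent prefixes are cited in alphabetical order (multiplying prefixes like di-/tri- are ignored for ordering).
Putting it together: 1,1-dibromo-7-chloronon-4-yne.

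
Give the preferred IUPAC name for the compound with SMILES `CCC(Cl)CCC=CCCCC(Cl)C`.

The longest carbon chain that includes the multiple bond has 12 carbons, so the parent hydride is dodecane.
There is one C=C double bond, indicated by the ending -ene.
Number the chain so that the substituent locant set {2,10} is lower than {3,11} at the first point of difference.
With this numbering: the double bond between C-6 and C-7; chloro groups at C-2 and C-10.
Assembling the pieces gives 2,10-dichlorododec-6-ene.

2,10-dichlorododec-6-ene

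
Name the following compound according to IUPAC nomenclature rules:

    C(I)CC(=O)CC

1-iodopentan-3-one

Counting along the main chain through the carbonyl gives 5 carbons: the parent is pentane.
The highest-priority functional group is a ketone (C=O on an internal carbon), so the name ends in -one.
The numbering direction is chosen so that the substituent locant set {1} is lower than {5} at the first point of difference.
With this numbering: the carbonyl at C-3; an iodo group at C-1.
Putting it together: 1-iodopentan-3-one.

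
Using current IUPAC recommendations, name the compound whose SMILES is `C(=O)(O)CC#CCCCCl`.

7-chlorohept-3-ynoic acid

The longest chain bearing the –COOH group and the multiple bond is 7 carbons long (heptane).
The principal characteristic group is a carboxylic acid (terminal –COOH), named with the suffix -oic acid.
The chain contains a C≡C triple bond, so the unsaturation ending is -yne.
Number the chain so that the carboxylic acid carbon is C-1 by definition.
With this numbering: the triple bond between C-3 and C-4; a chloro group at C-7.
Putting it together: 7-chlorohept-3-ynoic acid.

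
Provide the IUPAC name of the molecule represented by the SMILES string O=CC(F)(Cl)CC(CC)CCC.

2-chloro-4-ethyl-2-fluoroheptanal

Counting along the main chain through the –CHO group gives 7 carbons: the parent is heptane.
An aldehyde (terminal –CHO) is the principal characteristic group, giving the suffix -al.
Number the chain so that the aldehyde carbon is C-1 by definition.
That gives a chloro group at C-2; an ethyl group at C-4; a fluoro group at C-2.
Substituent prefixes are cited in alphabetical order (multiplying prefixes like di-/tri- are ignored for ordering).
Putting it together: 2-chloro-4-ethyl-2-fluoroheptanal.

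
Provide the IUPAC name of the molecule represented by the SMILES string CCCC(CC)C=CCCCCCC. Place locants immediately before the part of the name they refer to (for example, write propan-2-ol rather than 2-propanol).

The longest carbon chain that includes the multiple bond has 12 carbons, so the parent hydride is dodecane.
There is one C=C double bond, indicated by the ending -ene.
The numbering direction is chosen so that numbering from this end puts the double bond at C-5 rather than C-7.
This places the double bond between C-5 and C-6; an ethyl group at C-4.
Assembling the pieces gives 4-ethyldodec-5-ene.

4-ethyldodec-5-ene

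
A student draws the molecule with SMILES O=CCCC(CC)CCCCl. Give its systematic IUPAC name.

Counting along the main chain through the –CHO group gives 7 carbons: the parent is heptane.
The principal characteristic group is an aldehyde (terminal –CHO), named with the suffix -al.
The numbering direction is chosen so that the aldehyde carbon is C-1 by definition.
That gives a chloro group at C-7; an ethyl group at C-4.
Substituent prefixes are cited in alphabetical order (multiplying prefixes like di-/tri- are ignored for ordering).
Putting it together: 7-chloro-4-ethylheptanal.

7-chloro-4-ethylheptanal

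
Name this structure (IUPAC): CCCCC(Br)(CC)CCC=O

4-bromo-4-ethyloctanal

The longest chain bearing the –CHO group is 8 carbons long (octane).
The highest-priority functional group is an aldehyde (terminal –CHO), so the name ends in -al.
Number the chain so that the aldehyde carbon is C-1 by definition.
This places a bromo group at C-4; an ethyl group at C-4.
The substituents are ordered alphabetically, ignoring any di-/tri- multipliers.
Putting it together: 4-bromo-4-ethyloctanal.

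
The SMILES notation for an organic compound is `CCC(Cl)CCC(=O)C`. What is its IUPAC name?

Counting along the main chain through the carbonyl gives 7 carbons: the parent is heptane.
The principal characteristic group is a ketone (C=O on an internal carbon), named with the suffix -one.
Choose the numbering such that numbering from this end puts the carbonyl group at C-2 rather than C-6.
That gives the carbonyl at C-2; a chloro group at C-5.
Assembling the pieces gives 5-chloroheptan-2-one.

5-chloroheptan-2-one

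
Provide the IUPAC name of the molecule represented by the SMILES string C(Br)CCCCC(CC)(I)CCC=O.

Counting along the main chain through the –CHO group gives 9 carbons: the parent is nonane.
The principal characteristic group is an aldehyde (terminal –CHO), named with the suffix -al.
Choose the numbering such that the aldehyde carbon is C-1 by definition.
This places a bromo group at C-9; an ethyl group at C-4; an iodo group at C-4.
Prefixes are listed alphabetically: bromo, ethyl, iodo.
Putting it together: 9-bromo-4-ethyl-4-iodononanal.

9-bromo-4-ethyl-4-iodononanal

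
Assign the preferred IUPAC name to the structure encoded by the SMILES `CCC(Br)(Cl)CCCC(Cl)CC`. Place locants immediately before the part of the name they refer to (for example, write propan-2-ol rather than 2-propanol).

3-bromo-3,7-dichlorononane

The longest carbon chain is 9 atoms: the parent is nonane.
The numbering direction is chosen so that the substituent locant set {3,3,7} is lower than {3,7,7} at the first point of difference.
This places a bromo group at C-3; chloro groups at C-3 and C-7.
Prefixes are listed alphabetically: bromo, chloro.
The name is 3-bromo-3,7-dichlorononane.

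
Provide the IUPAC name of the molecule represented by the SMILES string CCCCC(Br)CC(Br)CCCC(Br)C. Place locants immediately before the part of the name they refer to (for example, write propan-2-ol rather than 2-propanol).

2,6,8-tribromododecane

The longest carbon chain is 12 atoms: the parent is dodecane.
Number the chain so that the substituent locant set {2,6,8} is lower than {5,7,11} at the first point of difference.
This places bromo groups at C-2 and C-6 and C-8.
The name is 2,6,8-tribromododecane.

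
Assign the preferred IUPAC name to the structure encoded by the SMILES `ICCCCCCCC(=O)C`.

9-iodononan-2-one

Counting along the main chain through the carbonyl gives 9 carbons: the parent is nonane.
A ketone (C=O on an internal carbon) is the principal characteristic group, giving the suffix -one.
Choose the numbering such that numbering from this end puts the carbonyl group at C-2 rather than C-8.
That gives the carbonyl at C-2; an iodo group at C-9.
Putting it together: 9-iodononan-2-one.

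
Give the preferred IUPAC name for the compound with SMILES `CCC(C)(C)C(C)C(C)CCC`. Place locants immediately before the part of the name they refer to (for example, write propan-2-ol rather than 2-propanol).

3,3,4,5-tetramethyloctane

The longest continuous carbon chain has 8 atoms, so the parent hydride is octane.
Choose the numbering such that the substituent locant set {3,3,4,5} is lower than {4,5,6,6} at the first point of difference.
With this numbering: methyl groups at C-3 (×2) and C-4 and C-5.
Putting it together: 3,3,4,5-tetramethyloctane.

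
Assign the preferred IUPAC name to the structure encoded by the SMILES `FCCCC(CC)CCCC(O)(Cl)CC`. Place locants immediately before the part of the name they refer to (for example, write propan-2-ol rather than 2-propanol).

The longest carbon chain that includes the –OH group has 10 carbons, so the parent hydride is decane.
An alcohol (–OH) is the principal characteristic group, giving the suffix -ol.
Number the chain so that numbering from this end puts the hydroxyl group at C-3 rather than C-8.
With this numbering: the hydroxyl at C-3; a chloro group at C-3; an ethyl group at C-7; a fluoro group at C-10.
The substituents are ordered alphabetically, ignoring any di-/tri- multipliers.
Assembling the pieces gives 3-chloro-7-ethyl-10-fluorodecan-3-ol.

3-chloro-7-ethyl-10-fluorodecan-3-ol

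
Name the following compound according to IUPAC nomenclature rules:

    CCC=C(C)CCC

4-methylhept-3-ene

The longest carbon chain that includes the multiple bond has 7 carbons, so the parent hydride is heptane.
There is one C=C double bond, indicated by the ending -ene.
Number the chain so that numbering from this end puts the double bond at C-3 rather than C-4.
That gives the double bond between C-3 and C-4; a methyl group at C-4.
Assembling the pieces gives 4-methylhept-3-ene.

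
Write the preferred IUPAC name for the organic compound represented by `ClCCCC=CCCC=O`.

The longest carbon chain that includes the –CHO group and the multiple bond has 8 carbons, so the parent hydride is octane.
The highest-priority functional group is an aldehyde (terminal –CHO), so the name ends in -al.
There is one C=C double bond, indicated by the ending -ene.
Choose the numbering such that the aldehyde carbon is C-1 by definition.
That gives the double bond between C-4 and C-5; a chloro group at C-8.
Putting it together: 8-chlorooct-4-enal.

8-chlorooct-4-enal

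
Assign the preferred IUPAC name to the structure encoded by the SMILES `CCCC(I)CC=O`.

3-iodohexanal

Counting along the main chain through the –CHO group gives 6 carbons: the parent is hexane.
The principal characteristic group is an aldehyde (terminal –CHO), named with the suffix -al.
Choose the numbering such that the aldehyde carbon is C-1 by definition.
With this numbering: an iodo group at C-3.
Putting it together: 3-iodohexanal.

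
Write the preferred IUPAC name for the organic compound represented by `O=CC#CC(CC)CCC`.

4-ethylhept-2-ynal

The longest carbon chain that includes the –CHO group and the multiple bond has 7 carbons, so the parent hydride is heptane.
The highest-priority functional group is an aldehyde (terminal –CHO), so the name ends in -al.
There is one C≡C triple bond, indicated by the ending -yne.
The numbering direction is chosen so that the aldehyde carbon is C-1 by definition.
This places the triple bond between C-2 and C-3; an ethyl group at C-4.
Assembling the pieces gives 4-ethylhept-2-ynal.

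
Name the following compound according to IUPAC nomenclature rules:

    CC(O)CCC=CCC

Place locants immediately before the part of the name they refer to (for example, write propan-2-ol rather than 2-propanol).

Counting along the main chain through the –OH group and the multiple bond gives 8 carbons: the parent is octane.
An alcohol (–OH) is the principal characteristic group, giving the suffix -ol.
The chain contains a C=C double bond, so the unsaturation ending is -ene.
The numbering direction is chosen so that numbering from this end puts the hydroxyl group at C-2 rather than C-7.
This places the hydroxyl at C-2; the double bond between C-5 and C-6.
Assembling the pieces gives oct-5-en-2-ol.

oct-5-en-2-ol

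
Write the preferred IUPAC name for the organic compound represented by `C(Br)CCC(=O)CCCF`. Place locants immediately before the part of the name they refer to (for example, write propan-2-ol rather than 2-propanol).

1-bromo-7-fluoroheptan-4-one

The longest carbon chain that includes the carbonyl has 7 carbons, so the parent hydride is heptane.
The highest-priority functional group is a ketone (C=O on an internal carbon), so the name ends in -one.
The numbering direction is chosen so that the locant sets are identical either way, so the alphabetically earlier bromo substituent takes the lower locant (1 rather than 7).
With this numbering: the carbonyl at C-4; a bromo group at C-1; a fluoro group at C-7.
Prefixes are listed alphabetically: bromo, fluoro.
Assembling the pieces gives 1-bromo-7-fluoroheptan-4-one.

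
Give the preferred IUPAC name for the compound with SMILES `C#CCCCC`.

hex-1-yne

Counting along the main chain through the multiple bond gives 6 carbons: the parent is hexane.
There is one C≡C triple bond, indicated by the ending -yne.
The numbering direction is chosen so that numbering from this end puts the triple bond at C-1 rather than C-5.
This places the triple bond between C-1 and C-2.
The name is hex-1-yne.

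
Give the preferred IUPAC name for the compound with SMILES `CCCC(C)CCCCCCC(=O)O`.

Counting along the main chain through the –COOH group gives 11 carbons: the parent is undecane.
The principal characteristic group is a carboxylic acid (terminal –COOH), named with the suffix -oic acid.
Number the chain so that the carboxylic acid carbon is C-1 by definition.
With this numbering: a methyl group at C-8.
Putting it together: 8-methylundecanoic acid.

8-methylundecanoic acid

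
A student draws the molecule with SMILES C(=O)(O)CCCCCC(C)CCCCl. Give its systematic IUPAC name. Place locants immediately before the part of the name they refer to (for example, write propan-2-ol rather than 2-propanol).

10-chloro-7-methyldecanoic acid

The longest chain bearing the –COOH group is 10 carbons long (decane).
The highest-priority functional group is a carboxylic acid (terminal –COOH), so the name ends in -oic acid.
The numbering direction is chosen so that the carboxylic acid carbon is C-1 by definition.
That gives a chloro group at C-10; a methyl group at C-7.
Substituent prefixes are cited in alphabetical order (multiplying prefixes like di-/tri- are ignored for ordering).
Putting it together: 10-chloro-7-methyldecanoic acid.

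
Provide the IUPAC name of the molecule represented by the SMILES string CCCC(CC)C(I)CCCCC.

The parent chain contains 10 carbons (decane).
Choose the numbering such that the substituent locant set {4,5} is lower than {6,7} at the first point of difference.
That gives an ethyl group at C-4; an iodo group at C-5.
The substituents are ordered alphabetically, ignoring any di-/tri- multipliers.
The name is 4-ethyl-5-iododecane.

4-ethyl-5-iododecane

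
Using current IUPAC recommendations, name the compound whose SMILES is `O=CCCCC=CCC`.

oct-5-enal

Counting along the main chain through the –CHO group and the multiple bond gives 8 carbons: the parent is octane.
The principal characteristic group is an aldehyde (terminal –CHO), named with the suffix -al.
A C=C double bond in the chain gives the infix -ene-.
Choose the numbering such that the aldehyde carbon is C-1 by definition.
This places the double bond between C-5 and C-6.
Assembling the pieces gives oct-5-enal.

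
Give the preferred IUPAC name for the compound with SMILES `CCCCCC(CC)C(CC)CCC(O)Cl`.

The longest chain bearing the –OH group is 10 carbons long (decane).
An alcohol (–OH) is the principal characteristic group, giving the suffix -ol.
Choose the numbering such that numbering from this end puts the hydroxyl group at C-1 rather than C-10.
That gives the hydroxyl at C-1; a chloro group at C-1; ethyl groups at C-4 and C-5.
Substituent prefixes are cited in alphabetical order (multiplying prefixes like di-/tri- are ignored for ordering).
Assembling the pieces gives 1-chloro-4,5-diethyldecan-1-ol.

1-chloro-4,5-diethyldecan-1-ol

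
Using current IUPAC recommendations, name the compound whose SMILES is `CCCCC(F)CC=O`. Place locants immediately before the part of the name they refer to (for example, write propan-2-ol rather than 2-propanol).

3-fluoroheptanal

The longest chain bearing the –CHO group is 7 carbons long (heptane).
The highest-priority functional group is an aldehyde (terminal –CHO), so the name ends in -al.
The numbering direction is chosen so that the aldehyde carbon is C-1 by definition.
This places a fluoro group at C-3.
Assembling the pieces gives 3-fluoroheptanal.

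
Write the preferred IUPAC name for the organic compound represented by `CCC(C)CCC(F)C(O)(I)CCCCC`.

7-fluoro-6-iodo-10-methyldodecan-6-ol

Counting along the main chain through the –OH group gives 12 carbons: the parent is dodecane.
The principal characteristic group is an alcohol (–OH), named with the suffix -ol.
Number the chain so that numbering from this end puts the hydroxyl group at C-6 rather than C-7.
This places the hydroxyl at C-6; a fluoro group at C-7; an iodo group at C-6; a methyl group at C-10.
The substituents are ordered alphabetically, ignoring any di-/tri- multipliers.
Putting it together: 7-fluoro-6-iodo-10-methyldodecan-6-ol.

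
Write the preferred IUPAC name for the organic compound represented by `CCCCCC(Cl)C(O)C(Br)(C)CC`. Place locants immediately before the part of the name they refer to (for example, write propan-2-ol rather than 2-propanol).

The longest carbon chain that includes the –OH group has 10 carbons, so the parent hydride is decane.
The highest-priority functional group is an alcohol (–OH), so the name ends in -ol.
Number the chain so that numbering from this end puts the hydroxyl group at C-4 rather than C-7.
That gives the hydroxyl at C-4; a bromo group at C-3; a chloro group at C-5; a methyl group at C-3.
The substituents are ordered alphabetically, ignoring any di-/tri- multipliers.
Assembling the pieces gives 3-bromo-5-chloro-3-methyldecan-4-ol.

3-bromo-5-chloro-3-methyldecan-4-ol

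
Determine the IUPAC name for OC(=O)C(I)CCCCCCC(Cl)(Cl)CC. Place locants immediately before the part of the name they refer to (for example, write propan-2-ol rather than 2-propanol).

The longest chain bearing the –COOH group is 11 carbons long (undecane).
The highest-priority functional group is a carboxylic acid (terminal –COOH), so the name ends in -oic acid.
The numbering direction is chosen so that the carboxylic acid carbon is C-1 by definition.
With this numbering: two chloro groups at C-9; an iodo group at C-2.
Substituent prefixes are cited in alphabetical order (multiplying prefixes like di-/tri- are ignored for ordering).
The name is 9,9-dichloro-2-iodoundecanoic acid.

9,9-dichloro-2-iodoundecanoic acid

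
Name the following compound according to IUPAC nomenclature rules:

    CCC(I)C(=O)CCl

1-chloro-3-iodopentan-2-one

Counting along the main chain through the carbonyl gives 5 carbons: the parent is pentane.
A ketone (C=O on an internal carbon) is the principal characteristic group, giving the suffix -one.
Choose the numbering such that numbering from this end puts the carbonyl group at C-2 rather than C-4.
That gives the carbonyl at C-2; a chloro group at C-1; an iodo group at C-3.
Prefixes are listed alphabetically: chloro, iodo.
The name is 1-chloro-3-iodopentan-2-one.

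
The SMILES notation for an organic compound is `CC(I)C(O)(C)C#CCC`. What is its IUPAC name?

2-iodo-3-methylhept-4-yn-3-ol

The longest carbon chain that includes the –OH group and the multiple bond has 7 carbons, so the parent hydride is heptane.
An alcohol (–OH) is the principal characteristic group, giving the suffix -ol.
A C≡C triple bond in the chain gives the infix -yne-.
The numbering direction is chosen so that numbering from this end puts the hydroxyl group at C-3 rather than C-5.
This places the hydroxyl at C-3; the triple bond between C-4 and C-5; an iodo group at C-2; a methyl group at C-3.
The substituents are ordered alphabetically, ignoring any di-/tri- multipliers.
Assembling the pieces gives 2-iodo-3-methylhept-4-yn-3-ol.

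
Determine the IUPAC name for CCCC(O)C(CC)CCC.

The longest carbon chain that includes the –OH group has 8 carbons, so the parent hydride is octane.
The principal characteristic group is an alcohol (–OH), named with the suffix -ol.
Number the chain so that numbering from this end puts the hydroxyl group at C-4 rather than C-5.
This places the hydroxyl at C-4; an ethyl group at C-5.
Assembling the pieces gives 5-ethyloctan-4-ol.

5-ethyloctan-4-ol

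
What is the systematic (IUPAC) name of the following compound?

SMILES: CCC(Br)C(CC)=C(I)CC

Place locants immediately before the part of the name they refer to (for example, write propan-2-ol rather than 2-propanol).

5-bromo-4-ethyl-3-iodohept-3-ene

The longest carbon chain that includes the multiple bond has 7 carbons, so the parent hydride is heptane.
The chain contains a C=C double bond, so the unsaturation ending is -ene.
Choose the numbering such that numbering from this end puts the double bond at C-3 rather than C-4.
With this numbering: the double bond between C-3 and C-4; a bromo group at C-5; an ethyl group at C-4; an iodo group at C-3.
Prefixes are listed alphabetically: bromo, ethyl, iodo.
Putting it together: 5-bromo-4-ethyl-3-iodohept-3-ene.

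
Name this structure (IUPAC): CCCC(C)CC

3-methylhexane

The parent chain contains 6 carbons (hexane).
Number the chain so that the substituent locant set {3} is lower than {4} at the first point of difference.
That gives a methyl group at C-3.
Assembling the pieces gives 3-methylhexane.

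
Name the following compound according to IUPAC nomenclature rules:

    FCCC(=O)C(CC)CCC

The longest carbon chain that includes the carbonyl has 7 carbons, so the parent hydride is heptane.
The highest-priority functional group is a ketone (C=O on an internal carbon), so the name ends in -one.
The numbering direction is chosen so that numbering from this end puts the carbonyl group at C-3 rather than C-5.
With this numbering: the carbonyl at C-3; an ethyl group at C-4; a fluoro group at C-1.
Prefixes are listed alphabetically: ethyl, fluoro.
Assembling the pieces gives 4-ethyl-1-fluoroheptan-3-one.

4-ethyl-1-fluoroheptan-3-one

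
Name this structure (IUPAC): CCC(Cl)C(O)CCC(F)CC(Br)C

9-bromo-3-chloro-7-fluorodecan-4-ol

The longest carbon chain that includes the –OH group has 10 carbons, so the parent hydride is decane.
The principal characteristic group is an alcohol (–OH), named with the suffix -ol.
Number the chain so that numbering from this end puts the hydroxyl group at C-4 rather than C-7.
With this numbering: the hydroxyl at C-4; a bromo group at C-9; a chloro group at C-3; a fluoro group at C-7.
The substituents are ordered alphabetically, ignoring any di-/tri- multipliers.
Assembling the pieces gives 9-bromo-3-chloro-7-fluorodecan-4-ol.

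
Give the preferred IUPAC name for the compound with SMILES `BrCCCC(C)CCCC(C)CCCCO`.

12-bromo-5,9-dimethyldodecan-1-ol

The longest carbon chain that includes the –OH group has 12 carbons, so the parent hydride is dodecane.
The highest-priority functional group is an alcohol (–OH), so the name ends in -ol.
The numbering direction is chosen so that numbering from this end puts the hydroxyl group at C-1 rather than C-12.
This places the hydroxyl at C-1; a bromo group at C-12; methyl groups at C-5 and C-9.
Substituent prefixes are cited in alphabetical order (multiplying prefixes like di-/tri- are ignored for ordering).
Assembling the pieces gives 12-bromo-5,9-dimethyldodecan-1-ol.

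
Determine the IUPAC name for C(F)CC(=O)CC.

Counting along the main chain through the carbonyl gives 5 carbons: the parent is pentane.
The highest-priority functional group is a ketone (C=O on an internal carbon), so the name ends in -one.
Number the chain so that the substituent locant set {1} is lower than {5} at the first point of difference.
That gives the carbonyl at C-3; a fluoro group at C-1.
Putting it together: 1-fluoropentan-3-one.

1-fluoropentan-3-one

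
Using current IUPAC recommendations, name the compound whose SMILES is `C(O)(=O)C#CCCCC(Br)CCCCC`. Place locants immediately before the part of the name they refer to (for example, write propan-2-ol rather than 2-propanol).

7-bromododec-2-ynoic acid

The longest chain bearing the –COOH group and the multiple bond is 12 carbons long (dodecane).
A carboxylic acid (terminal –COOH) is the principal characteristic group, giving the suffix -oic acid.
The chain contains a C≡C triple bond, so the unsaturation ending is -yne.
Number the chain so that the carboxylic acid carbon is C-1 by definition.
That gives the triple bond between C-2 and C-3; a bromo group at C-7.
Assembling the pieces gives 7-bromododec-2-ynoic acid.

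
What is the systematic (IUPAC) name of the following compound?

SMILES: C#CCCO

The longest carbon chain that includes the –OH group and the multiple bond has 4 carbons, so the parent hydride is butane.
The principal characteristic group is an alcohol (–OH), named with the suffix -ol.
A C≡C triple bond in the chain gives the infix -yne-.
Number the chain so that numbering from this end puts the hydroxyl group at C-1 rather than C-4.
That gives the hydroxyl at C-1; the triple bond between C-3 and C-4.
The name is but-3-yn-1-ol.

but-3-yn-1-ol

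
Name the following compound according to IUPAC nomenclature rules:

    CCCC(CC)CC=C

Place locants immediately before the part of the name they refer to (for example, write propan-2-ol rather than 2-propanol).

Counting along the main chain through the multiple bond gives 7 carbons: the parent is heptane.
The chain contains a C=C double bond, so the unsaturation ending is -ene.
Choose the numbering such that numbering from this end puts the double bond at C-1 rather than C-6.
With this numbering: the double bond between C-1 and C-2; an ethyl group at C-4.
Putting it together: 4-ethylhept-1-ene.

4-ethylhept-1-ene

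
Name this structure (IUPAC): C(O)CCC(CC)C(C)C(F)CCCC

The longest carbon chain that includes the –OH group has 10 carbons, so the parent hydride is decane.
The principal characteristic group is an alcohol (–OH), named with the suffix -ol.
Choose the numbering such that numbering from this end puts the hydroxyl group at C-1 rather than C-10.
This places the hydroxyl at C-1; an ethyl group at C-4; a fluoro group at C-6; a methyl group at C-5.
Prefixes are listed alphabetically: ethyl, fluoro, methyl.
The name is 4-ethyl-6-fluoro-5-methyldecan-1-ol.

4-ethyl-6-fluoro-5-methyldecan-1-ol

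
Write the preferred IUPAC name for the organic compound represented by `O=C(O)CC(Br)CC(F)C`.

Counting along the main chain through the –COOH group gives 6 carbons: the parent is hexane.
The highest-priority functional group is a carboxylic acid (terminal –COOH), so the name ends in -oic acid.
Choose the numbering such that the carboxylic acid carbon is C-1 by definition.
With this numbering: a bromo group at C-3; a fluoro group at C-5.
Prefixes are listed alphabetically: bromo, fluoro.
The name is 3-bromo-5-fluorohexanoic acid.

3-bromo-5-fluorohexanoic acid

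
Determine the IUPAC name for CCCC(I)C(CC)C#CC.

4-ethyl-5-iodooct-2-yne

The longest carbon chain that includes the multiple bond has 8 carbons, so the parent hydride is octane.
The chain contains a C≡C triple bond, so the unsaturation ending is -yne.
The numbering direction is chosen so that numbering from this end puts the triple bond at C-2 rather than C-6.
With this numbering: the triple bond between C-2 and C-3; an ethyl group at C-4; an iodo group at C-5.
The substituents are ordered alphabetically, ignoring any di-/tri- multipliers.
The name is 4-ethyl-5-iodooct-2-yne.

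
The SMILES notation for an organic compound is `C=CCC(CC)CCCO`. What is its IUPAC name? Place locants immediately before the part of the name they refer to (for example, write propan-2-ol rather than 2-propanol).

Counting along the main chain through the –OH group and the multiple bond gives 7 carbons: the parent is heptane.
An alcohol (–OH) is the principal characteristic group, giving the suffix -ol.
A C=C double bond in the chain gives the infix -ene-.
Number the chain so that numbering from this end puts the hydroxyl group at C-1 rather than C-7.
This places the hydroxyl at C-1; the double bond between C-6 and C-7; an ethyl group at C-4.
Putting it together: 4-ethylhept-6-en-1-ol.

4-ethylhept-6-en-1-ol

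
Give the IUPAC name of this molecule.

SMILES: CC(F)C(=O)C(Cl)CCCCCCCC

The longest carbon chain that includes the carbonyl has 12 carbons, so the parent hydride is dodecane.
A ketone (C=O on an internal carbon) is the principal characteristic group, giving the suffix -one.
The numbering direction is chosen so that numbering from this end puts the carbonyl group at C-3 rather than C-10.
With this numbering: the carbonyl at C-3; a chloro group at C-4; a fluoro group at C-2.
The substituents are ordered alphabetically, ignoring any di-/tri- multipliers.
Putting it together: 4-chloro-2-fluorododecan-3-one.

4-chloro-2-fluorododecan-3-one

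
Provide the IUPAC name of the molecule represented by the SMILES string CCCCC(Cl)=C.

2-chlorohex-1-ene

The longest chain bearing the multiple bond is 6 carbons long (hexane).
The chain contains a C=C double bond, so the unsaturation ending is -ene.
Choose the numbering such that numbering from this end puts the double bond at C-1 rather than C-5.
With this numbering: the double bond between C-1 and C-2; a chloro group at C-2.
Assembling the pieces gives 2-chlorohex-1-ene.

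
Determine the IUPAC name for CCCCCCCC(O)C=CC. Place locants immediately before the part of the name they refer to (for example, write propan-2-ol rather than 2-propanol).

The longest chain bearing the –OH group and the multiple bond is 11 carbons long (undecane).
The highest-priority functional group is an alcohol (–OH), so the name ends in -ol.
The chain contains a C=C double bond, so the unsaturation ending is -ene.
Number the chain so that numbering from this end puts the hydroxyl group at C-4 rather than C-8.
That gives the hydroxyl at C-4; the double bond between C-2 and C-3.
Assembling the pieces gives undec-2-en-4-ol.

undec-2-en-4-ol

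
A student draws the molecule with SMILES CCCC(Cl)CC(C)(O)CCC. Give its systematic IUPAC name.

The longest carbon chain that includes the –OH group has 9 carbons, so the parent hydride is nonane.
An alcohol (–OH) is the principal characteristic group, giving the suffix -ol.
The numbering direction is chosen so that numbering from this end puts the hydroxyl group at C-4 rather than C-6.
With this numbering: the hydroxyl at C-4; a chloro group at C-6; a methyl group at C-4.
The substituents are ordered alphabetically, ignoring any di-/tri- multipliers.
Putting it together: 6-chloro-4-methylnonan-4-ol.

6-chloro-4-methylnonan-4-ol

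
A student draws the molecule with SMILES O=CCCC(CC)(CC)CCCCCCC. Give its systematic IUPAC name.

4,4-diethylundecanal

The longest carbon chain that includes the –CHO group has 11 carbons, so the parent hydride is undecane.
An aldehyde (terminal –CHO) is the principal characteristic group, giving the suffix -al.
The numbering direction is chosen so that the aldehyde carbon is C-1 by definition.
That gives two ethyl groups at C-4.
Assembling the pieces gives 4,4-diethylundecanal.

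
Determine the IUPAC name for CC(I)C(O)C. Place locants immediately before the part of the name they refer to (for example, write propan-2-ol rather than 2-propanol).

3-iodobutan-2-ol

Counting along the main chain through the –OH group gives 4 carbons: the parent is butane.
An alcohol (–OH) is the principal characteristic group, giving the suffix -ol.
Number the chain so that numbering from this end puts the hydroxyl group at C-2 rather than C-3.
With this numbering: the hydroxyl at C-2; an iodo group at C-3.
Assembling the pieces gives 3-iodobutan-2-ol.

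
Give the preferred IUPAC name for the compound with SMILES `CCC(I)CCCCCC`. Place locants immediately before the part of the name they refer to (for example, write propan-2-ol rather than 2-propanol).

3-iodononane

The parent chain contains 9 carbons (nonane).
Number the chain so that the substituent locant set {3} is lower than {7} at the first point of difference.
This places an iodo group at C-3.
The name is 3-iodononane.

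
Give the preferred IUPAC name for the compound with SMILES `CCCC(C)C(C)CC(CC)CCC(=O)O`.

The longest carbon chain that includes the –COOH group has 10 carbons, so the parent hydride is decane.
A carboxylic acid (terminal –COOH) is the principal characteristic group, giving the suffix -oic acid.
The numbering direction is chosen so that the carboxylic acid carbon is C-1 by definition.
That gives an ethyl group at C-4; methyl groups at C-6 and C-7.
Substituent prefixes are cited in alphabetical order (multiplying prefixes like di-/tri- are ignored for ordering).
Assembling the pieces gives 4-ethyl-6,7-dimethyldecanoic acid.

4-ethyl-6,7-dimethyldecanoic acid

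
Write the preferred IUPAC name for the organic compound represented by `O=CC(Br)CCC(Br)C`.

2,5-dibromohexanal

Counting along the main chain through the –CHO group gives 6 carbons: the parent is hexane.
The principal characteristic group is an aldehyde (terminal –CHO), named with the suffix -al.
The numbering direction is chosen so that the aldehyde carbon is C-1 by definition.
That gives bromo groups at C-2 and C-5.
Assembling the pieces gives 2,5-dibromohexanal.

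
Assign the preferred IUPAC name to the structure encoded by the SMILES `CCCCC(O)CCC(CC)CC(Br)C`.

10-bromo-8-ethylundecan-5-ol

The longest carbon chain that includes the –OH group has 11 carbons, so the parent hydride is undecane.
The highest-priority functional group is an alcohol (–OH), so the name ends in -ol.
The numbering direction is chosen so that numbering from this end puts the hydroxyl group at C-5 rather than C-7.
That gives the hydroxyl at C-5; a bromo group at C-10; an ethyl group at C-8.
Prefixes are listed alphabetically: bromo, ethyl.
Assembling the pieces gives 10-bromo-8-ethylundecan-5-ol.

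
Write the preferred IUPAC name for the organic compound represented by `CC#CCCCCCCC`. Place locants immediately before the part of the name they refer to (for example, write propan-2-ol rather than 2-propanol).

Counting along the main chain through the multiple bond gives 10 carbons: the parent is decane.
The chain contains a C≡C triple bond, so the unsaturation ending is -yne.
Choose the numbering such that numbering from this end puts the triple bond at C-2 rather than C-8.
With this numbering: the triple bond between C-2 and C-3.
Assembling the pieces gives dec-2-yne.

dec-2-yne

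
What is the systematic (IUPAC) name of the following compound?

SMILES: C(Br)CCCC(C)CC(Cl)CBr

1,8-dibromo-2-chloro-4-methyloctane

The parent chain contains 8 carbons (octane).
The numbering direction is chosen so that the substituent locant set {1,2,4,8} is lower than {1,5,7,8} at the first point of difference.
With this numbering: bromo groups at C-1 and C-8; a chloro group at C-2; a methyl group at C-4.
The substituents are ordered alphabetically, ignoring any di-/tri- multipliers.
The name is 1,8-dibromo-2-chloro-4-methyloctane.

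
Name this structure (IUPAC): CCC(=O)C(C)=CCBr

6-bromo-4-methylhex-4-en-3-one

The longest carbon chain that includes the carbonyl and the multiple bond has 6 carbons, so the parent hydride is hexane.
The principal characteristic group is a ketone (C=O on an internal carbon), named with the suffix -one.
There is one C=C double bond, indicated by the ending -ene.
Choose the numbering such that numbering from this end puts the carbonyl group at C-3 rather than C-4.
With this numbering: the carbonyl at C-3; the double bond between C-4 and C-5; a bromo group at C-6; a methyl group at C-4.
Prefixes are listed alphabetically: bromo, methyl.
Putting it together: 6-bromo-4-methylhex-4-en-3-one.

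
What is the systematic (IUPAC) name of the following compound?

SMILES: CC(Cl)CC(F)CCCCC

The longest continuous carbon chain has 9 atoms, so the parent hydride is nonane.
The numbering direction is chosen so that the substituent locant set {2,4} is lower than {6,8} at the first point of difference.
That gives a chloro group at C-2; a fluoro group at C-4.
The substituents are ordered alphabetically, ignoring any di-/tri- multipliers.
Putting it together: 2-chloro-4-fluorononane.

2-chloro-4-fluorononane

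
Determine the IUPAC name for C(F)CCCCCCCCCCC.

1-fluorododecane

The longest continuous carbon chain has 12 atoms, so the parent hydride is dodecane.
Number the chain so that the substituent locant set {1} is lower than {12} at the first point of difference.
That gives a fluoro group at C-1.
The name is 1-fluorododecane.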